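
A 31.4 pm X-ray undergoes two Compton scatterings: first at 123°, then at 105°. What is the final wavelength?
38.2021 pm

Apply Compton shift twice:

First scattering at θ₁ = 123°:
Δλ₁ = λ_C(1 - cos(123°))
Δλ₁ = 2.4263 × 1.5446
Δλ₁ = 3.7478 pm

After first scattering:
λ₁ = 31.4 + 3.7478 = 35.1478 pm

Second scattering at θ₂ = 105°:
Δλ₂ = λ_C(1 - cos(105°))
Δλ₂ = 2.4263 × 1.2588
Δλ₂ = 3.0543 pm

Final wavelength:
λ₂ = 35.1478 + 3.0543 = 38.2021 pm

Total shift: Δλ_total = 3.7478 + 3.0543 = 6.8021 pm

(Intermediate values are shown rounded; full precision is carried through to the final answer.)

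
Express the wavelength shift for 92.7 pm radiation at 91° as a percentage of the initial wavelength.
2.6631%

Calculate the Compton shift:
Δλ = λ_C(1 - cos(91°))
Δλ = 2.4263 × (1 - cos(91°))
Δλ = 2.4263 × 1.0175
Δλ = 2.4687 pm

Percentage change:
(Δλ/λ₀) × 100 = (2.4687/92.7) × 100
= 2.6631%

(Intermediate values are shown rounded; full precision is carried through to the final answer.)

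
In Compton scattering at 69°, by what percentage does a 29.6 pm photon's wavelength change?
5.2595%

Calculate the Compton shift:
Δλ = λ_C(1 - cos(69°))
Δλ = 2.4263 × (1 - cos(69°))
Δλ = 2.4263 × 0.6416
Δλ = 1.5568 pm

Percentage change:
(Δλ/λ₀) × 100 = (1.5568/29.6) × 100
= 5.2595%

(Intermediate values are shown rounded; full precision is carried through to the final answer.)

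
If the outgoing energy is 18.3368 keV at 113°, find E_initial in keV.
19.3000 keV

Convert final energy to wavelength (hc ≈ 1239.842 keV·pm):
λ' = hc/E' = 1239.842 / 18.3368 = 67.6150 pm

Calculate the Compton shift:
Δλ = λ_C(1 - cos(113°))
Δλ = 2.4263 × (1 - cos(113°))
Δλ = 3.3743 pm

Initial wavelength:
λ = λ' - Δλ = 67.6150 - 3.3743 = 64.2406 pm

Initial energy:
E = hc/λ = 1239.842 / 64.2406 = 19.3000 keV

(Intermediate values are shown rounded; full precision is carried through to the final answer.)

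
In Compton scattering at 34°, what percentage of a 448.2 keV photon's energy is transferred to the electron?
0.1304 (or 13.04%)

Calculate initial and final photon energies:

Initial: E₀ = 448.2 keV → λ₀ = 2.7663 pm
Compton shift: Δλ = 0.4148 pm
Final wavelength: λ' = 3.1811 pm
Final energy: E' = 389.7554 keV

Fractional energy loss:
(E₀ - E')/E₀ = (448.2000 - 389.7554)/448.2000
= 58.4446/448.2000
= 0.1304
= 13.04%

(Intermediate values are shown rounded; full precision is carried through to the final answer.)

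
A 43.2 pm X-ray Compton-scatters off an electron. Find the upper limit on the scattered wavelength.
48.0526 pm (at θ = 180°)

The Compton shift is Δλ = λ_C(1 − cos θ).

Since cos θ ranges from −1 to 1, the factor (1 − cos θ) ranges from 0 to 2; the maximum shift occurs at θ = 180° (backscattering):
Δλ_max = 2λ_C = 2 × 2.4263 pm = 4.8526 pm

Maximum scattered wavelength:
λ'_max = λ₀ + Δλ_max = 43.2 + 4.8526 = 48.0526 pm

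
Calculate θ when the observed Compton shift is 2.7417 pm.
97.47°

From the Compton formula Δλ = λ_C(1 - cos θ), we can solve for θ:

cos θ = 1 - Δλ/λ_C

Given:
- Δλ = 2.7417 pm
- λ_C = h/(m_e·c) ≈ 2.42631024 pm

cos θ = 1 - 2.7417/2.42631024
cos θ = 1 - 1.129987
cos θ = -0.129987

θ = arccos(-0.129987)
θ = 97.47°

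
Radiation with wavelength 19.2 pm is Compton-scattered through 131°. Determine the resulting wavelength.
23.2181 pm

Using the Compton scattering formula:
λ' = λ + Δλ = λ + λ_C(1 - cos θ)

Given:
- Initial wavelength λ = 19.2 pm
- Scattering angle θ = 131°
- Compton wavelength λ_C ≈ 2.4263 pm

Calculate the shift:
Δλ = 2.4263 × (1 - cos(131°))
Δλ = 2.4263 × 1.6561
Δλ = 4.0181 pm

Final wavelength:
λ' = 19.2 + 4.0181 = 23.2181 pm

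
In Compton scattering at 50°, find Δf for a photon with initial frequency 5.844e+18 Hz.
9.709e+16 Hz (decrease)

Convert frequency to wavelength (c = 299792458 m/s):
λ₀ = c/f₀ = 299792458/5.844e+18 = 5.1299189e-11 m = 51.2992 pm

Calculate Compton shift:
Δλ = λ_C(1 - cos(50°)) = 0.8667 pm

Final wavelength:
λ' = λ₀ + Δλ = 51.2992 + 0.8667 = 52.1659 pm

Final frequency:
f' = c/λ' = 299792458/5.2165897e-11 = 5.7469051e+18 Hz

Frequency shift (decrease):
Δf = f₀ - f' = 5.844e+18 - 5.7469051e+18 = 9.709e+16 Hz

(Intermediate values are shown rounded; full precision is carried through to the final answer.)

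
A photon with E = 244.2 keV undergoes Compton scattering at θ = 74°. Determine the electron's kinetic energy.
62.7956 keV

By energy conservation: K_e = E_initial - E_final

First find the scattered photon energy:
Initial wavelength: λ = hc/E = 5.0772 pm
Compton shift: Δλ = λ_C(1 - cos(74°)) = 1.7575 pm
Final wavelength: λ' = 5.0772 + 1.7575 = 6.8347 pm
Final photon energy: E' = hc/λ' = 181.4044 keV

Electron kinetic energy:
K_e = E - E' = 244.2000 - 181.4044 = 62.7956 keV

(Intermediate values are shown rounded; full precision is carried through to the final answer.)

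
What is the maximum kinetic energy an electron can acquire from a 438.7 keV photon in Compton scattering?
277.2369 keV

Maximum energy transfer occurs at θ = 180° (backscattering).

Initial photon: E₀ = 438.7 keV → λ₀ = 2.8262 pm

Maximum Compton shift (at 180°):
Δλ_max = 2λ_C = 2 × 2.4263 = 4.8526 pm

Final wavelength:
λ' = 2.8262 + 4.8526 = 7.6788 pm

Minimum photon energy (maximum energy to electron):
E'_min = hc/λ' = 161.4631 keV

Maximum electron kinetic energy:
K_max = E₀ - E'_min = 438.7000 - 161.4631 = 277.2369 keV

(Intermediate values are shown rounded; full precision is carried through to the final answer.)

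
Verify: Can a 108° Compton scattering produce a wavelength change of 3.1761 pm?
Yes, consistent

Calculate the expected shift for θ = 108°:

Δλ_expected = λ_C(1 - cos(108°))
Δλ_expected = 2.4263 × (1 - cos(108°))
Δλ_expected = 2.4263 × 1.3090
Δλ_expected = 3.1761 pm

Given shift: 3.1761 pm
Expected shift: 3.1761 pm
Difference: 0.0000 pm

The values match. This is consistent with Compton scattering at the stated angle.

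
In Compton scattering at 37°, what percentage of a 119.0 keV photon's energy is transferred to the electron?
0.0448 (or 4.48%)

Calculate initial and final photon energies:

Initial: E₀ = 119.0 keV → λ₀ = 10.4188 pm
Compton shift: Δλ = 0.4886 pm
Final wavelength: λ' = 10.9074 pm
Final energy: E' = 113.6697 keV

Fractional energy loss:
(E₀ - E')/E₀ = (119.0000 - 113.6697)/119.0000
= 5.3303/119.0000
= 0.0448
= 4.48%

(Intermediate values are shown rounded; full precision is carried through to the final answer.)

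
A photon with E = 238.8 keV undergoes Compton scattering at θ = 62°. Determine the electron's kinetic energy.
47.4426 keV

By energy conservation: K_e = E_initial - E_final

First find the scattered photon energy:
Initial wavelength: λ = hc/E = 5.1920 pm
Compton shift: Δλ = λ_C(1 - cos(62°)) = 1.2872 pm
Final wavelength: λ' = 5.1920 + 1.2872 = 6.4792 pm
Final photon energy: E' = hc/λ' = 191.3574 keV

Electron kinetic energy:
K_e = E - E' = 238.8000 - 191.3574 = 47.4426 keV

(Intermediate values are shown rounded; full precision is carried through to the final answer.)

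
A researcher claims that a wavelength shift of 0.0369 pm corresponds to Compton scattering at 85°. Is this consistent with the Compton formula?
No, inconsistent

Calculate the expected shift for θ = 85°:

Δλ_expected = λ_C(1 - cos(85°))
Δλ_expected = 2.4263 × (1 - cos(85°))
Δλ_expected = 2.4263 × 0.9128
Δλ_expected = 2.2148 pm

Given shift: 0.0369 pm
Expected shift: 2.2148 pm
Difference: 2.1780 pm

The values do not match. The given shift corresponds to θ ≈ 10.0°, not 85°.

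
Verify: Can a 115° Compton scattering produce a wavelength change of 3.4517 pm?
Yes, consistent

Calculate the expected shift for θ = 115°:

Δλ_expected = λ_C(1 - cos(115°))
Δλ_expected = 2.4263 × (1 - cos(115°))
Δλ_expected = 2.4263 × 1.4226
Δλ_expected = 3.4517 pm

Given shift: 3.4517 pm
Expected shift: 3.4517 pm
Difference: 0.0000 pm

The values match. This is consistent with Compton scattering at the stated angle.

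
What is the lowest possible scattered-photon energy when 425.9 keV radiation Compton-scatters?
159.6967 keV (at θ = 180°)

The scattered photon has minimum energy when its wavelength is maximum, i.e., when the Compton shift Δλ = λ_C(1 − cos θ) is maximum. This occurs at θ = 180° (backscattering), giving Δλ_max = 2λ_C = 4.8526 pm.

Initial wavelength: λ₀ = hc/E₀ = 2.9111 pm
Maximum final wavelength: λ'_max = λ₀ + 2λ_C = 2.9111 + 4.8526 = 7.7637 pm
Minimum final energy: E'_min = hc/λ'_max = 159.6967 keV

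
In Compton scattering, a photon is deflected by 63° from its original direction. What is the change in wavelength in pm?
1.3248 pm

Using the Compton scattering formula:
Δλ = λ_C(1 - cos θ)

where λ_C = h/(m_e·c) ≈ 2.4263 pm is the Compton wavelength of an electron.

For θ = 63°:
cos(63°) = 0.4540
1 - cos(63°) = 0.5460

Δλ = 2.4263 × 0.5460
Δλ = 1.3248 pm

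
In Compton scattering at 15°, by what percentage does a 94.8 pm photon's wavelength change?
0.0872%

Calculate the Compton shift:
Δλ = λ_C(1 - cos(15°))
Δλ = 2.4263 × (1 - cos(15°))
Δλ = 2.4263 × 0.0341
Δλ = 0.0827 pm

Percentage change:
(Δλ/λ₀) × 100 = (0.0827/94.8) × 100
= 0.0872%

(Intermediate values are shown rounded; full precision is carried through to the final answer.)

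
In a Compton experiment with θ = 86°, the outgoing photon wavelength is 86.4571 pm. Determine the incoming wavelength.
84.2000 pm

From λ' = λ + Δλ, we have λ = λ' - Δλ

First calculate the Compton shift:
Δλ = λ_C(1 - cos θ)
Δλ = 2.4263 × (1 - cos(86°))
Δλ = 2.4263 × 0.9302
Δλ = 2.2571 pm

Initial wavelength:
λ = λ' - Δλ
λ = 86.4571 - 2.2571
λ = 84.2000 pm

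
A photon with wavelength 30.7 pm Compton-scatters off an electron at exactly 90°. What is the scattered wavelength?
33.1263 pm

Using the Compton formula: λ' = λ + λ_C(1 − cos θ)

For θ = 90°, cos θ = 0 (exact) = 0.0000, so:
1 − cos 90° = 1 − (0) = 1.0000

Δλ = λ_C × 1.0000 = 2.4263 × 1.0000 = 2.4263 pm

λ' = 30.7 + 2.4263 = 33.1263 pm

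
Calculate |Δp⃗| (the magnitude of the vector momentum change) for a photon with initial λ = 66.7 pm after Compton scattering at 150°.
1.8582e-23 kg·m/s

Photon momentum magnitude is p = h/λ.

Initial momentum:
p₀ = h/λ = 6.6261e-34/6.6700e-11 = 9.9341e-24 kg·m/s

After scattering:
λ' = λ + Δλ = 66.7 + 4.5276 = 71.2276 pm
p' = h/λ' = 6.6261e-34/7.1228e-11 = 9.3027e-24 kg·m/s

Momentum is a vector; the scattered photon's direction makes angle θ = 150° with the incident direction. The magnitude of the vector change Δp⃗ = p⃗₀ − p⃗' is found from the law of cosines:
|Δp⃗|² = p₀² + p'² − 2p₀p'cos θ
|Δp⃗|² = (9.9341e-24)² + (9.3027e-24)² − 2·9.9341e-24·9.3027e-24·cos(150°)
|Δp⃗| = 1.8582e-23 kg·m/s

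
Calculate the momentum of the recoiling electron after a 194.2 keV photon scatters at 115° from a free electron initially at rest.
1.4567e-22 kg·m/s

The electron is initially at rest, so by conservation of momentum:
p⃗_e = p⃗₀ − p⃗'  (incident photon momentum minus scattered photon momentum)

Photon momentum magnitudes (p = h/λ = E/c):
λ₀ = hc/E₀ = 6.3844 pm → p₀ = h/λ₀ = 1.0379e-22 kg·m/s
Δλ = λ_C(1 − cos 115°) = 3.4517 pm
λ' = 9.8361 pm → p' = h/λ' = 6.7365e-23 kg·m/s

The scattered photon makes angle θ = 115° with the incident direction, so by the law of cosines:
|p⃗_e|² = p₀² + p'² − 2p₀p'cos θ
|p⃗_e|² = (1.0379e-22)² + (6.7365e-23)² − 2·1.0379e-22·6.7365e-23·cos(115°)
|p⃗_e| = 1.4567e-22 kg·m/s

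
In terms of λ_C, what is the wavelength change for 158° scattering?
1.9272 λ_C

The Compton shift formula is:
Δλ = λ_C(1 - cos θ)

Dividing both sides by λ_C:
Δλ/λ_C = 1 - cos θ

For θ = 158°:
Δλ/λ_C = 1 - cos(158°)
Δλ/λ_C = 1 - -0.9272
Δλ/λ_C = 1.9272

This means the shift is 1.9272 × λ_C = 4.6759 pm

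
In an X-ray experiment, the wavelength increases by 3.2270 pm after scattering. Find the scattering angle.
109.27°

From the Compton formula Δλ = λ_C(1 - cos θ), we can solve for θ:

cos θ = 1 - Δλ/λ_C

Given:
- Δλ = 3.2270 pm
- λ_C = h/(m_e·c) ≈ 2.42631024 pm

cos θ = 1 - 3.2270/2.42631024
cos θ = 1 - 1.330003
cos θ = -0.330003

θ = arccos(-0.330003)
θ = 109.27°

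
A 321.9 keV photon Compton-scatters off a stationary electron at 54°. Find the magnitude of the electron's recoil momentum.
1.4362e-22 kg·m/s

The electron is initially at rest, so by conservation of momentum:
p⃗_e = p⃗₀ − p⃗'  (incident photon momentum minus scattered photon momentum)

Photon momentum magnitudes (p = h/λ = E/c):
λ₀ = hc/E₀ = 3.8516 pm → p₀ = h/λ₀ = 1.7203e-22 kg·m/s
Δλ = λ_C(1 − cos 54°) = 1.0002 pm
λ' = 4.8518 pm → p' = h/λ' = 1.3657e-22 kg·m/s

The scattered photon makes angle θ = 54° with the incident direction, so by the law of cosines:
|p⃗_e|² = p₀² + p'² − 2p₀p'cos θ
|p⃗_e|² = (1.7203e-22)² + (1.3657e-22)² − 2·1.7203e-22·1.3657e-22·cos(54°)
|p⃗_e| = 1.4362e-22 kg·m/s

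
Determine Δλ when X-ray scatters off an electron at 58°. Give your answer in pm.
1.1406 pm

Using the Compton scattering formula:
Δλ = λ_C(1 - cos θ)

where λ_C = h/(m_e·c) ≈ 2.4263 pm is the Compton wavelength of an electron.

For θ = 58°:
cos(58°) = 0.5299
1 - cos(58°) = 0.4701

Δλ = 2.4263 × 0.4701
Δλ = 1.1406 pm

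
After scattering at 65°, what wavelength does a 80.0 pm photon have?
81.4009 pm

Using the Compton scattering formula:
λ' = λ + Δλ = λ + λ_C(1 - cos θ)

Given:
- Initial wavelength λ = 80.0 pm
- Scattering angle θ = 65°
- Compton wavelength λ_C ≈ 2.4263 pm

Calculate the shift:
Δλ = 2.4263 × (1 - cos(65°))
Δλ = 2.4263 × 0.5774
Δλ = 1.4009 pm

Final wavelength:
λ' = 80.0 + 1.4009 = 81.4009 pm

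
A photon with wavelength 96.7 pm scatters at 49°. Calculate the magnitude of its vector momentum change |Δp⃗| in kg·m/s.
5.6591e-24 kg·m/s

Photon momentum magnitude is p = h/λ.

Initial momentum:
p₀ = h/λ = 6.6261e-34/9.6700e-11 = 6.8522e-24 kg·m/s

After scattering:
λ' = λ + Δλ = 96.7 + 0.8345 = 97.5345 pm
p' = h/λ' = 6.6261e-34/9.7535e-11 = 6.7936e-24 kg·m/s

Momentum is a vector; the scattered photon's direction makes angle θ = 49° with the incident direction. The magnitude of the vector change Δp⃗ = p⃗₀ − p⃗' is found from the law of cosines:
|Δp⃗|² = p₀² + p'² − 2p₀p'cos θ
|Δp⃗|² = (6.8522e-24)² + (6.7936e-24)² − 2·6.8522e-24·6.7936e-24·cos(49°)
|Δp⃗| = 5.6591e-24 kg·m/s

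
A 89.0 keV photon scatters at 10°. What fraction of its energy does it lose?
0.0026 (or 0.26%)

Calculate initial and final photon energies:

Initial: E₀ = 89.0 keV → λ₀ = 13.9308 pm
Compton shift: Δλ = 0.0369 pm
Final wavelength: λ' = 13.9677 pm
Final energy: E' = 88.7651 keV

Fractional energy loss:
(E₀ - E')/E₀ = (89.0000 - 88.7651)/89.0000
= 0.2349/89.0000
= 0.0026
= 0.26%

(Intermediate values are shown rounded; full precision is carried through to the final answer.)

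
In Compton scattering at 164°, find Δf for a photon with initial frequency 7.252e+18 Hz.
7.486e+17 Hz (decrease)

Convert frequency to wavelength (c = 299792458 m/s):
λ₀ = c/f₀ = 299792458/7.252e+18 = 4.1339280e-11 m = 41.3393 pm

Calculate Compton shift:
Δλ = λ_C(1 - cos(164°)) = 4.7586 pm

Final wavelength:
λ' = λ₀ + Δλ = 41.3393 + 4.7586 = 46.0979 pm

Final frequency:
f' = c/λ' = 299792458/4.6097909e-11 = 6.5033851e+18 Hz

Frequency shift (decrease):
Δf = f₀ - f' = 7.252e+18 - 6.5033851e+18 = 7.486e+17 Hz

(Intermediate values are shown rounded; full precision is carried through to the final answer.)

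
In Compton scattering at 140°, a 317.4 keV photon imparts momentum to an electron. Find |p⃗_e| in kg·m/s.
2.3736e-22 kg·m/s

The electron is initially at rest, so by conservation of momentum:
p⃗_e = p⃗₀ − p⃗'  (incident photon momentum minus scattered photon momentum)

Photon momentum magnitudes (p = h/λ = E/c):
λ₀ = hc/E₀ = 3.9062 pm → p₀ = h/λ₀ = 1.6963e-22 kg·m/s
Δλ = λ_C(1 − cos 140°) = 4.2850 pm
λ' = 8.1912 pm → p' = h/λ' = 8.0892e-23 kg·m/s

The scattered photon makes angle θ = 140° with the incident direction, so by the law of cosines:
|p⃗_e|² = p₀² + p'² − 2p₀p'cos θ
|p⃗_e|² = (1.6963e-22)² + (8.0892e-23)² − 2·1.6963e-22·8.0892e-23·cos(140°)
|p⃗_e| = 2.3736e-22 kg·m/s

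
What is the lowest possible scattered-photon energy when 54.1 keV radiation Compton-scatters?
44.6465 keV (at θ = 180°)

The scattered photon has minimum energy when its wavelength is maximum, i.e., when the Compton shift Δλ = λ_C(1 − cos θ) is maximum. This occurs at θ = 180° (backscattering), giving Δλ_max = 2λ_C = 4.8526 pm.

Initial wavelength: λ₀ = hc/E₀ = 22.9176 pm
Maximum final wavelength: λ'_max = λ₀ + 2λ_C = 22.9176 + 4.8526 = 27.7702 pm
Minimum final energy: E'_min = hc/λ'_max = 44.6465 keV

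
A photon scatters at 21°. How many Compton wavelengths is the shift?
0.0664 λ_C

The Compton shift formula is:
Δλ = λ_C(1 - cos θ)

Dividing both sides by λ_C:
Δλ/λ_C = 1 - cos θ

For θ = 21°:
Δλ/λ_C = 1 - cos(21°)
Δλ/λ_C = 1 - 0.9336
Δλ/λ_C = 0.0664

This means the shift is 0.0664 × λ_C = 0.1612 pm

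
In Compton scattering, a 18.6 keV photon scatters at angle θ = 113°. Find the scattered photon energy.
17.7038 keV

First convert energy to wavelength:
λ = hc/E, with hc ≈ 1239.842 keV·pm (i.e. 1239.842 eV·nm)

For E = 18.6 keV = 18600 eV:
λ = 1239.842 keV·pm / 18.6 keV
λ = 66.6582 pm

Calculate the Compton shift:
Δλ = λ_C(1 - cos(113°)) = 2.4263 × 1.3907
Δλ = 3.3743 pm

Final wavelength:
λ' = 66.6582 + 3.3743 = 70.0325 pm

Final energy:
E' = hc/λ' = 1239.842 / 70.0325 = 17.7038 keV

(Intermediate values are shown rounded; full precision is carried through to the final answer.)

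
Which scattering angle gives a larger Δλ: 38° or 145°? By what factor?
145° produces the larger shift by a factor of 8.581

Calculate both shifts using Δλ = λ_C(1 - cos θ):

For θ₁ = 38°:
Δλ₁ = 2.4263 × (1 - cos(38°))
Δλ₁ = 2.4263 × 0.2120
Δλ₁ = 0.5144 pm

For θ₂ = 145°:
Δλ₂ = 2.4263 × (1 - cos(145°))
Δλ₂ = 2.4263 × 1.8192
Δλ₂ = 4.4138 pm

The 145° angle produces the larger shift.
Ratio: 4.4138/0.5144 = 8.581

(Intermediate values are shown rounded; full precision is carried through to the final answer.)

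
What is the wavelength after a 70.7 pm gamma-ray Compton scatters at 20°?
70.8463 pm

Using the Compton scattering formula:
λ' = λ + Δλ = λ + λ_C(1 - cos θ)

Given:
- Initial wavelength λ = 70.7 pm
- Scattering angle θ = 20°
- Compton wavelength λ_C ≈ 2.4263 pm

Calculate the shift:
Δλ = 2.4263 × (1 - cos(20°))
Δλ = 2.4263 × 0.0603
Δλ = 0.1463 pm

Final wavelength:
λ' = 70.7 + 0.1463 = 70.8463 pm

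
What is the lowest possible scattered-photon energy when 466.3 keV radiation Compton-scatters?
165.0589 keV (at θ = 180°)

The scattered photon has minimum energy when its wavelength is maximum, i.e., when the Compton shift Δλ = λ_C(1 − cos θ) is maximum. This occurs at θ = 180° (backscattering), giving Δλ_max = 2λ_C = 4.8526 pm.

Initial wavelength: λ₀ = hc/E₀ = 2.6589 pm
Maximum final wavelength: λ'_max = λ₀ + 2λ_C = 2.6589 + 4.8526 = 7.5115 pm
Minimum final energy: E'_min = hc/λ'_max = 165.0589 keV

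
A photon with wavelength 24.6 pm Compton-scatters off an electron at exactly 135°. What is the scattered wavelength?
28.7420 pm

Using the Compton formula: λ' = λ + λ_C(1 − cos θ)

For θ = 135°, cos θ = -√2/2 (exact) ≈ -0.7071, so:
1 − cos 135° = 1 − (-√2/2) ≈ 1.7071

Δλ = λ_C × 1.7071 = 2.4263 × 1.7071 = 4.1420 pm

λ' = 24.6 + 4.1420 = 28.7420 pm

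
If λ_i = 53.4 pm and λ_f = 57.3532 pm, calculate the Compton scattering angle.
129.00°

First find the wavelength shift:
Δλ = λ' - λ = 57.3532 - 53.4 = 3.9532 pm

Using Δλ = λ_C(1 - cos θ), with λ_C = h/(m_e·c) ≈ 2.42631024 pm:
cos θ = 1 - Δλ/λ_C
cos θ = 1 - 3.9532/2.42631024
cos θ = -0.629305

θ = arccos(-0.629305)
θ = 129.00°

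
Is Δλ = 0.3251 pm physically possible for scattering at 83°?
No, inconsistent

Calculate the expected shift for θ = 83°:

Δλ_expected = λ_C(1 - cos(83°))
Δλ_expected = 2.4263 × (1 - cos(83°))
Δλ_expected = 2.4263 × 0.8781
Δλ_expected = 2.1306 pm

Given shift: 0.3251 pm
Expected shift: 2.1306 pm
Difference: 1.8056 pm

The values do not match. The given shift corresponds to θ ≈ 30.0°, not 83°.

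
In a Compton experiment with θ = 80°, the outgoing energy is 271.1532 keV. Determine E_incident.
482.9001 keV

Convert final energy to wavelength (hc ≈ 1239.842 keV·pm):
λ' = hc/E' = 1239.842 / 271.1532 = 4.5725 pm

Calculate the Compton shift:
Δλ = λ_C(1 - cos(80°))
Δλ = 2.4263 × (1 - cos(80°))
Δλ = 2.0050 pm

Initial wavelength:
λ = λ' - Δλ = 4.5725 - 2.0050 = 2.5675 pm

Initial energy:
E = hc/λ = 1239.842 / 2.5675 = 482.9001 keV

(Intermediate values are shown rounded; full precision is carried through to the final answer.)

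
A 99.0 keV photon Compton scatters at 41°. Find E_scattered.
94.5087 keV

First convert energy to wavelength:
λ = hc/E, with hc ≈ 1239.842 keV·pm (i.e. 1239.842 eV·nm)

For E = 99.0 keV = 99000 eV:
λ = 1239.842 keV·pm / 99.0 keV
λ = 12.5237 pm

Calculate the Compton shift:
Δλ = λ_C(1 - cos(41°)) = 2.4263 × 0.2453
Δλ = 0.5952 pm

Final wavelength:
λ' = 12.5237 + 0.5952 = 13.1188 pm

Final energy:
E' = hc/λ' = 1239.842 / 13.1188 = 94.5087 keV

(Intermediate values are shown rounded; full precision is carried through to the final answer.)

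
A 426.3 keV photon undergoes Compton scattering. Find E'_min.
159.7529 keV (at θ = 180°)

The scattered photon has minimum energy when its wavelength is maximum, i.e., when the Compton shift Δλ = λ_C(1 − cos θ) is maximum. This occurs at θ = 180° (backscattering), giving Δλ_max = 2λ_C = 4.8526 pm.

Initial wavelength: λ₀ = hc/E₀ = 2.9084 pm
Maximum final wavelength: λ'_max = λ₀ + 2λ_C = 2.9084 + 4.8526 = 7.7610 pm
Minimum final energy: E'_min = hc/λ'_max = 159.7529 keV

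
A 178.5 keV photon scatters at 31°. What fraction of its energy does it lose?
0.0475 (or 4.75%)

Calculate initial and final photon energies:

Initial: E₀ = 178.5 keV → λ₀ = 6.9459 pm
Compton shift: Δλ = 0.3466 pm
Final wavelength: λ' = 7.2924 pm
Final energy: E' = 170.0172 keV

Fractional energy loss:
(E₀ - E')/E₀ = (178.5000 - 170.0172)/178.5000
= 8.4828/178.5000
= 0.0475
= 4.75%

(Intermediate values are shown rounded; full precision is carried through to the final answer.)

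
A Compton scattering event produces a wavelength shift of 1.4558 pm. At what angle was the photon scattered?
66.42°

From the Compton formula Δλ = λ_C(1 - cos θ), we can solve for θ:

cos θ = 1 - Δλ/λ_C

Given:
- Δλ = 1.4558 pm
- λ_C = h/(m_e·c) ≈ 2.42631024 pm

cos θ = 1 - 1.4558/2.42631024
cos θ = 1 - 0.600006
cos θ = 0.399994

θ = arccos(0.399994)
θ = 66.42°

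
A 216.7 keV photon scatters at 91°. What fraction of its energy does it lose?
0.3014 (or 30.14%)

Calculate initial and final photon energies:

Initial: E₀ = 216.7 keV → λ₀ = 5.7215 pm
Compton shift: Δλ = 2.4687 pm
Final wavelength: λ' = 8.1901 pm
Final energy: E' = 151.3826 keV

Fractional energy loss:
(E₀ - E')/E₀ = (216.7000 - 151.3826)/216.7000
= 65.3174/216.7000
= 0.3014
= 30.14%

(Intermediate values are shown rounded; full precision is carried through to the final answer.)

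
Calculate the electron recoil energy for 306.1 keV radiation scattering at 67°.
81.8453 keV

By energy conservation: K_e = E_initial - E_final

First find the scattered photon energy:
Initial wavelength: λ = hc/E = 4.0504 pm
Compton shift: Δλ = λ_C(1 - cos(67°)) = 1.4783 pm
Final wavelength: λ' = 4.0504 + 1.4783 = 5.5287 pm
Final photon energy: E' = hc/λ' = 224.2547 keV

Electron kinetic energy:
K_e = E - E' = 306.1000 - 224.2547 = 81.8453 keV

(Intermediate values are shown rounded; full precision is carried through to the final answer.)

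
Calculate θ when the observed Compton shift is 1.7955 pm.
74.93°

From the Compton formula Δλ = λ_C(1 - cos θ), we can solve for θ:

cos θ = 1 - Δλ/λ_C

Given:
- Δλ = 1.7955 pm
- λ_C = h/(m_e·c) ≈ 2.42631024 pm

cos θ = 1 - 1.7955/2.42631024
cos θ = 1 - 0.740013
cos θ = 0.259987

θ = arccos(0.259987)
θ = 74.93°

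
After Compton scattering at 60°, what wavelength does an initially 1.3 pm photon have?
2.5132 pm

Using the Compton formula: λ' = λ + λ_C(1 − cos θ)

For θ = 60°, cos θ = 1/2 (exact) = 0.5000, so:
1 − cos 60° = 1 − (1/2) = 0.5000

Δλ = λ_C × 0.5000 = 2.4263 × 0.5000 = 1.2132 pm

λ' = 1.3 + 1.2132 = 2.5132 pm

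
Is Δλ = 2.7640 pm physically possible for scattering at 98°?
Yes, consistent

Calculate the expected shift for θ = 98°:

Δλ_expected = λ_C(1 - cos(98°))
Δλ_expected = 2.4263 × (1 - cos(98°))
Δλ_expected = 2.4263 × 1.1392
Δλ_expected = 2.7640 pm

Given shift: 2.7640 pm
Expected shift: 2.7640 pm
Difference: 0.0000 pm

The values match. This is consistent with Compton scattering at the stated angle.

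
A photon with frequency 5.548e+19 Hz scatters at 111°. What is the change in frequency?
2.102e+19 Hz (decrease)

Convert frequency to wavelength (c = 299792458 m/s):
λ₀ = c/f₀ = 299792458/5.548e+19 = 5.4036132e-12 m = 5.4036 pm

Calculate Compton shift:
Δλ = λ_C(1 - cos(111°)) = 3.2958 pm

Final wavelength:
λ' = λ₀ + Δλ = 5.4036 + 3.2958 = 8.6994 pm

Final frequency:
f' = c/λ' = 299792458/8.6994352e-12 = 3.4461140e+19 Hz

Frequency shift (decrease):
Δf = f₀ - f' = 5.548e+19 - 3.4461140e+19 = 2.102e+19 Hz

(Intermediate values are shown rounded; full precision is carried through to the final answer.)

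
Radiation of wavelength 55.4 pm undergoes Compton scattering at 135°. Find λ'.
59.5420 pm

Using the Compton formula: λ' = λ + λ_C(1 − cos θ)

For θ = 135°, cos θ = -√2/2 (exact) ≈ -0.7071, so:
1 − cos 135° = 1 − (-√2/2) ≈ 1.7071

Δλ = λ_C × 1.7071 = 2.4263 × 1.7071 = 4.1420 pm

λ' = 55.4 + 4.1420 = 59.5420 pm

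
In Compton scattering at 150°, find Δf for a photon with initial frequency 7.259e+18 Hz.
7.172e+17 Hz (decrease)

Convert frequency to wavelength (c = 299792458 m/s):
λ₀ = c/f₀ = 299792458/7.259e+18 = 4.1299416e-11 m = 41.2994 pm

Calculate Compton shift:
Δλ = λ_C(1 - cos(150°)) = 4.5276 pm

Final wavelength:
λ' = λ₀ + Δλ = 41.2994 + 4.5276 = 45.8270 pm

Final frequency:
f' = c/λ' = 299792458/4.5826972e-11 = 6.5418343e+18 Hz

Frequency shift (decrease):
Δf = f₀ - f' = 7.259e+18 - 6.5418343e+18 = 7.172e+17 Hz

(Intermediate values are shown rounded; full precision is carried through to the final answer.)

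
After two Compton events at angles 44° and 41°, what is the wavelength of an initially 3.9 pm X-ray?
5.1761 pm

Apply Compton shift twice:

First scattering at θ₁ = 44°:
Δλ₁ = λ_C(1 - cos(44°))
Δλ₁ = 2.4263 × 0.2807
Δλ₁ = 0.6810 pm

After first scattering:
λ₁ = 3.9 + 0.6810 = 4.5810 pm

Second scattering at θ₂ = 41°:
Δλ₂ = λ_C(1 - cos(41°))
Δλ₂ = 2.4263 × 0.2453
Δλ₂ = 0.5952 pm

Final wavelength:
λ₂ = 4.5810 + 0.5952 = 5.1761 pm

Total shift: Δλ_total = 0.6810 + 0.5952 = 1.2761 pm

(Intermediate values are shown rounded; full precision is carried through to the final answer.)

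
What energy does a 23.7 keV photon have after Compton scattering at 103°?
22.4259 keV

First convert energy to wavelength:
λ = hc/E, with hc ≈ 1239.842 keV·pm (i.e. 1239.842 eV·nm)

For E = 23.7 keV = 23700 eV:
λ = 1239.842 keV·pm / 23.7 keV
λ = 52.3140 pm

Calculate the Compton shift:
Δλ = λ_C(1 - cos(103°)) = 2.4263 × 1.2250
Δλ = 2.9721 pm

Final wavelength:
λ' = 52.3140 + 2.9721 = 55.2861 pm

Final energy:
E' = hc/λ' = 1239.842 / 55.2861 = 22.4259 keV

(Intermediate values are shown rounded; full precision is carried through to the final answer.)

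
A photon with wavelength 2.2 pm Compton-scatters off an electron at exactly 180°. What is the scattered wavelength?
7.0526 pm

Using the Compton formula: λ' = λ + λ_C(1 − cos θ)

For θ = 180°, cos θ = -1 (exact) = -1.0000, so:
1 − cos 180° = 1 − (-1) = 2.0000

Δλ = λ_C × 2.0000 = 2.4263 × 2.0000 = 4.8526 pm

λ' = 2.2 + 4.8526 = 7.0526 pm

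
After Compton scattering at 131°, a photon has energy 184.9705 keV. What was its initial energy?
461.7997 keV

Convert final energy to wavelength (hc ≈ 1239.842 keV·pm):
λ' = hc/E' = 1239.842 / 184.9705 = 6.7029 pm

Calculate the Compton shift:
Δλ = λ_C(1 - cos(131°))
Δλ = 2.4263 × (1 - cos(131°))
Δλ = 4.0181 pm

Initial wavelength:
λ = λ' - Δλ = 6.7029 - 4.0181 = 2.6848 pm

Initial energy:
E = hc/λ = 1239.842 / 2.6848 = 461.7997 keV

(Intermediate values are shown rounded; full precision is carried through to the final answer.)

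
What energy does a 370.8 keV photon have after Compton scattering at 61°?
269.9001 keV

First convert energy to wavelength:
λ = hc/E, with hc ≈ 1239.842 keV·pm (i.e. 1239.842 eV·nm)

For E = 370.8 keV = 370800 eV:
λ = 1239.842 keV·pm / 370.8 keV
λ = 3.3437 pm

Calculate the Compton shift:
Δλ = λ_C(1 - cos(61°)) = 2.4263 × 0.5152
Δλ = 1.2500 pm

Final wavelength:
λ' = 3.3437 + 1.2500 = 4.5937 pm

Final energy:
E' = hc/λ' = 1239.842 / 4.5937 = 269.9001 keV

(Intermediate values are shown rounded; full precision is carried through to the final answer.)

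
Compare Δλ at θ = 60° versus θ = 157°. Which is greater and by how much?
157° produces the larger shift by a factor of 3.841

Calculate both shifts using Δλ = λ_C(1 - cos θ):

For θ₁ = 60°:
Δλ₁ = 2.4263 × (1 - cos(60°))
Δλ₁ = 2.4263 × 0.5000
Δλ₁ = 1.2132 pm

For θ₂ = 157°:
Δλ₂ = 2.4263 × (1 - cos(157°))
Δλ₂ = 2.4263 × 1.9205
Δλ₂ = 4.6597 pm

The 157° angle produces the larger shift.
Ratio: 4.6597/1.2132 = 3.841

(Intermediate values are shown rounded; full precision is carried through to the final answer.)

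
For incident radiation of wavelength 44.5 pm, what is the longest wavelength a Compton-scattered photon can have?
49.3526 pm (at θ = 180°)

The Compton shift is Δλ = λ_C(1 − cos θ).

Since cos θ ranges from −1 to 1, the factor (1 − cos θ) ranges from 0 to 2; the maximum shift occurs at θ = 180° (backscattering):
Δλ_max = 2λ_C = 2 × 2.4263 pm = 4.8526 pm

Maximum scattered wavelength:
λ'_max = λ₀ + Δλ_max = 44.5 + 4.8526 = 49.3526 pm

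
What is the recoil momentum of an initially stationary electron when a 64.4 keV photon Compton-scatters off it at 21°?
1.2495e-23 kg·m/s

The electron is initially at rest, so by conservation of momentum:
p⃗_e = p⃗₀ − p⃗'  (incident photon momentum minus scattered photon momentum)

Photon momentum magnitudes (p = h/λ = E/c):
λ₀ = hc/E₀ = 19.2522 pm → p₀ = h/λ₀ = 3.4417e-23 kg·m/s
Δλ = λ_C(1 − cos 21°) = 0.1612 pm
λ' = 19.4134 pm → p' = h/λ' = 3.4131e-23 kg·m/s

The scattered photon makes angle θ = 21° with the incident direction, so by the law of cosines:
|p⃗_e|² = p₀² + p'² − 2p₀p'cos θ
|p⃗_e|² = (3.4417e-23)² + (3.4131e-23)² − 2·3.4417e-23·3.4131e-23·cos(21°)
|p⃗_e| = 1.2495e-23 kg·m/s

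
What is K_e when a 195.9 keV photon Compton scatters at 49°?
22.8214 keV

By energy conservation: K_e = E_initial - E_final

First find the scattered photon energy:
Initial wavelength: λ = hc/E = 6.3290 pm
Compton shift: Δλ = λ_C(1 - cos(49°)) = 0.8345 pm
Final wavelength: λ' = 6.3290 + 0.8345 = 7.1635 pm
Final photon energy: E' = hc/λ' = 173.0786 keV

Electron kinetic energy:
K_e = E - E' = 195.9000 - 173.0786 = 22.8214 keV

(Intermediate values are shown rounded; full precision is carried through to the final answer.)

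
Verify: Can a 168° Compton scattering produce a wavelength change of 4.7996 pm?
Yes, consistent

Calculate the expected shift for θ = 168°:

Δλ_expected = λ_C(1 - cos(168°))
Δλ_expected = 2.4263 × (1 - cos(168°))
Δλ_expected = 2.4263 × 1.9781
Δλ_expected = 4.7996 pm

Given shift: 4.7996 pm
Expected shift: 4.7996 pm
Difference: 0.0000 pm

The values match. This is consistent with Compton scattering at the stated angle.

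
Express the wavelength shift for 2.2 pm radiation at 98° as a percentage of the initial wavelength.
125.6358%

Calculate the Compton shift:
Δλ = λ_C(1 - cos(98°))
Δλ = 2.4263 × (1 - cos(98°))
Δλ = 2.4263 × 1.1392
Δλ = 2.7640 pm

Percentage change:
(Δλ/λ₀) × 100 = (2.7640/2.2) × 100
= 125.6358%

(Intermediate values are shown rounded; full precision is carried through to the final answer.)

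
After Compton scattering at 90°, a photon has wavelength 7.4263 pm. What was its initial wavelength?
5.0000 pm

From λ' = λ + Δλ, we have λ = λ' - Δλ

First calculate the Compton shift:
Δλ = λ_C(1 - cos θ)
Δλ = 2.4263 × (1 - cos(90°))
Δλ = 2.4263 × 1.0000
Δλ = 2.4263 pm

Initial wavelength:
λ = λ' - Δλ
λ = 7.4263 - 2.4263
λ = 5.0000 pm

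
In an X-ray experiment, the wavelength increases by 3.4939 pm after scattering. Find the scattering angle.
116.10°

From the Compton formula Δλ = λ_C(1 - cos θ), we can solve for θ:

cos θ = 1 - Δλ/λ_C

Given:
- Δλ = 3.4939 pm
- λ_C = h/(m_e·c) ≈ 2.42631024 pm

cos θ = 1 - 3.4939/2.42631024
cos θ = 1 - 1.440005
cos θ = -0.440005

θ = arccos(-0.440005)
θ = 116.10°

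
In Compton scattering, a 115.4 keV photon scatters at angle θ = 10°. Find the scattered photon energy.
115.0054 keV

First convert energy to wavelength:
λ = hc/E, with hc ≈ 1239.842 keV·pm (i.e. 1239.842 eV·nm)

For E = 115.4 keV = 115400 eV:
λ = 1239.842 keV·pm / 115.4 keV
λ = 10.7439 pm

Calculate the Compton shift:
Δλ = λ_C(1 - cos(10°)) = 2.4263 × 0.0152
Δλ = 0.0369 pm

Final wavelength:
λ' = 10.7439 + 0.0369 = 10.7807 pm

Final energy:
E' = hc/λ' = 1239.842 / 10.7807 = 115.0054 keV

(Intermediate values are shown rounded; full precision is carried through to the final answer.)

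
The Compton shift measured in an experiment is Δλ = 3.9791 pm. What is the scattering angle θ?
129.79°

From the Compton formula Δλ = λ_C(1 - cos θ), we can solve for θ:

cos θ = 1 - Δλ/λ_C

Given:
- Δλ = 3.9791 pm
- λ_C = h/(m_e·c) ≈ 2.42631024 pm

cos θ = 1 - 3.9791/2.42631024
cos θ = 1 - 1.639980
cos θ = -0.639980

θ = arccos(-0.639980)
θ = 129.79°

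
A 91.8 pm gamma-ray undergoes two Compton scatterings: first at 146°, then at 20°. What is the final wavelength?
96.3841 pm

Apply Compton shift twice:

First scattering at θ₁ = 146°:
Δλ₁ = λ_C(1 - cos(146°))
Δλ₁ = 2.4263 × 1.8290
Δλ₁ = 4.4378 pm

After first scattering:
λ₁ = 91.8 + 4.4378 = 96.2378 pm

Second scattering at θ₂ = 20°:
Δλ₂ = λ_C(1 - cos(20°))
Δλ₂ = 2.4263 × 0.0603
Δλ₂ = 0.1463 pm

Final wavelength:
λ₂ = 96.2378 + 0.1463 = 96.3841 pm

Total shift: Δλ_total = 4.4378 + 0.1463 = 4.5841 pm

(Intermediate values are shown rounded; full precision is carried through to the final answer.)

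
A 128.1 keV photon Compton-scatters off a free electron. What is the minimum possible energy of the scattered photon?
85.3220 keV (at θ = 180°)

The scattered photon has minimum energy when its wavelength is maximum, i.e., when the Compton shift Δλ = λ_C(1 − cos θ) is maximum. This occurs at θ = 180° (backscattering), giving Δλ_max = 2λ_C = 4.8526 pm.

Initial wavelength: λ₀ = hc/E₀ = 9.6787 pm
Maximum final wavelength: λ'_max = λ₀ + 2λ_C = 9.6787 + 4.8526 = 14.5313 pm
Minimum final energy: E'_min = hc/λ'_max = 85.3220 keV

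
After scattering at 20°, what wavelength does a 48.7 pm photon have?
48.8463 pm

Using the Compton scattering formula:
λ' = λ + Δλ = λ + λ_C(1 - cos θ)

Given:
- Initial wavelength λ = 48.7 pm
- Scattering angle θ = 20°
- Compton wavelength λ_C ≈ 2.4263 pm

Calculate the shift:
Δλ = 2.4263 × (1 - cos(20°))
Δλ = 2.4263 × 0.0603
Δλ = 0.1463 pm

Final wavelength:
λ' = 48.7 + 0.1463 = 48.8463 pm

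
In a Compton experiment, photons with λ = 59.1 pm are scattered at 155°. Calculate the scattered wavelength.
63.7253 pm

Using the Compton scattering formula:
λ' = λ + Δλ = λ + λ_C(1 - cos θ)

Given:
- Initial wavelength λ = 59.1 pm
- Scattering angle θ = 155°
- Compton wavelength λ_C ≈ 2.4263 pm

Calculate the shift:
Δλ = 2.4263 × (1 - cos(155°))
Δλ = 2.4263 × 1.9063
Δλ = 4.6253 pm

Final wavelength:
λ' = 59.1 + 4.6253 = 63.7253 pm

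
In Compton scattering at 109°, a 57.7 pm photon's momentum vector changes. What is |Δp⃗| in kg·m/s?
1.8208e-23 kg·m/s

Photon momentum magnitude is p = h/λ.

Initial momentum:
p₀ = h/λ = 6.6261e-34/5.7700e-11 = 1.1484e-23 kg·m/s

After scattering:
λ' = λ + Δλ = 57.7 + 3.2162 = 60.9162 pm
p' = h/λ' = 6.6261e-34/6.0916e-11 = 1.0877e-23 kg·m/s

Momentum is a vector; the scattered photon's direction makes angle θ = 109° with the incident direction. The magnitude of the vector change Δp⃗ = p⃗₀ − p⃗' is found from the law of cosines:
|Δp⃗|² = p₀² + p'² − 2p₀p'cos θ
|Δp⃗|² = (1.1484e-23)² + (1.0877e-23)² − 2·1.1484e-23·1.0877e-23·cos(109°)
|Δp⃗| = 1.8208e-23 kg·m/s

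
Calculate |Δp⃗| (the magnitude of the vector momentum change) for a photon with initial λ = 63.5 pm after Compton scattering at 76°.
1.2670e-23 kg·m/s

Photon momentum magnitude is p = h/λ.

Initial momentum:
p₀ = h/λ = 6.6261e-34/6.3500e-11 = 1.0435e-23 kg·m/s

After scattering:
λ' = λ + Δλ = 63.5 + 1.8393 = 65.3393 pm
p' = h/λ' = 6.6261e-34/6.5339e-11 = 1.0141e-23 kg·m/s

Momentum is a vector; the scattered photon's direction makes angle θ = 76° with the incident direction. The magnitude of the vector change Δp⃗ = p⃗₀ − p⃗' is found from the law of cosines:
|Δp⃗|² = p₀² + p'² − 2p₀p'cos θ
|Δp⃗|² = (1.0435e-23)² + (1.0141e-23)² − 2·1.0435e-23·1.0141e-23·cos(76°)
|Δp⃗| = 1.2670e-23 kg·m/s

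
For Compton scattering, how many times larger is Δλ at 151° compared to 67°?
151° produces the larger shift by a factor of 3.077

Calculate both shifts using Δλ = λ_C(1 - cos θ):

For θ₁ = 67°:
Δλ₁ = 2.4263 × (1 - cos(67°))
Δλ₁ = 2.4263 × 0.6093
Δλ₁ = 1.4783 pm

For θ₂ = 151°:
Δλ₂ = 2.4263 × (1 - cos(151°))
Δλ₂ = 2.4263 × 1.8746
Δλ₂ = 4.5484 pm

The 151° angle produces the larger shift.
Ratio: 4.5484/1.4783 = 3.077

(Intermediate values are shown rounded; full precision is carried through to the final answer.)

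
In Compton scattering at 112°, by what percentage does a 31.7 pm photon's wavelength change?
10.5212%

Calculate the Compton shift:
Δλ = λ_C(1 - cos(112°))
Δλ = 2.4263 × (1 - cos(112°))
Δλ = 2.4263 × 1.3746
Δλ = 3.3352 pm

Percentage change:
(Δλ/λ₀) × 100 = (3.3352/31.7) × 100
= 10.5212%

(Intermediate values are shown rounded; full precision is carried through to the final answer.)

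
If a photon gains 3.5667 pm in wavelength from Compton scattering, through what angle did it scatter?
118.03°

From the Compton formula Δλ = λ_C(1 - cos θ), we can solve for θ:

cos θ = 1 - Δλ/λ_C

Given:
- Δλ = 3.5667 pm
- λ_C = h/(m_e·c) ≈ 2.42631024 pm

cos θ = 1 - 3.5667/2.42631024
cos θ = 1 - 1.470010
cos θ = -0.470010

θ = arccos(-0.470010)
θ = 118.03°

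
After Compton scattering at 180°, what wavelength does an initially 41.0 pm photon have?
45.8526 pm

Using the Compton formula: λ' = λ + λ_C(1 − cos θ)

For θ = 180°, cos θ = -1 (exact) = -1.0000, so:
1 − cos 180° = 1 − (-1) = 2.0000

Δλ = λ_C × 2.0000 = 2.4263 × 2.0000 = 4.8526 pm

λ' = 41.0 + 4.8526 = 45.8526 pm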